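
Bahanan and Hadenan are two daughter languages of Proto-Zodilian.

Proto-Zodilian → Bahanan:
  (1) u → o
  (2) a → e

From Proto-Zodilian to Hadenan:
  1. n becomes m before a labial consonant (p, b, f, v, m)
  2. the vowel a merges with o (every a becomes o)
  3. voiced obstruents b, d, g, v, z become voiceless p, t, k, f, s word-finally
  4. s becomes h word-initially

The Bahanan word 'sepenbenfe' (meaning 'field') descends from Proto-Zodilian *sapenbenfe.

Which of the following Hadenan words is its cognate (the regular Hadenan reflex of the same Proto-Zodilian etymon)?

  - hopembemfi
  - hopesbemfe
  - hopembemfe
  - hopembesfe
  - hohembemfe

Hadenan: *sapenbenfe
  sapenbenfe → sapembemfe   [nasal place assimilation]
  sapembemfe → sopembemfe   [vowel merger]
  sopembemfe (rule 3 does not apply)
  sopembemfe → hopembemfe   [debuccalisation]
  giving Hadenan hopembemfe.
The other candidates each miss or misapply at least one Hadenan change.

hopembemfe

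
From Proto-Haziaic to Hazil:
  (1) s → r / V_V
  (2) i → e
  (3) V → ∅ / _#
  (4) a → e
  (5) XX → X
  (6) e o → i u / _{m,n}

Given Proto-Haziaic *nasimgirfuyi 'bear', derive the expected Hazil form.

Hazil: *nasimgirfuyi
  nasimgirfuyi → narimgirfuyi   [rhotacism]
  narimgirfuyi → naremgerfuye   [vowel merger]
  naremgerfuye → naremgerfuy   [apocope]
  naremgerfuy → neremgerfuy   [vowel merger]
  neremgerfuy (rule 5 does not apply)
  neremgerfuy → nerimgerfuy   [pre-nasal raising]
  giving Hazil nerimgerfuy.

nerimgerfuy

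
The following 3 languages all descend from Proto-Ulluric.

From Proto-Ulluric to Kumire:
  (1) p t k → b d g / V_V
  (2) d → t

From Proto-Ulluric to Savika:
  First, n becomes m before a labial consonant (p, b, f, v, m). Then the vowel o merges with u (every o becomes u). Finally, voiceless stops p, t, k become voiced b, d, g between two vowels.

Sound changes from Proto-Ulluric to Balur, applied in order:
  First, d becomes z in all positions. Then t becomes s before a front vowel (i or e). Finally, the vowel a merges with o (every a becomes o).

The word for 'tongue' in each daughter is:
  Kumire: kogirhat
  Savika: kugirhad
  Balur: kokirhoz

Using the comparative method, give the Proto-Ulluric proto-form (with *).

Position 7: Kumire has a, Savika has a, Balur has o. Kumire preserves a here (none of its changes turn any other segment into a), so the proto-segment is *a.
Position 8: Kumire has t, Savika has d, Balur has z. Taking the neighbouring segments as reconstructed: Kumire t could go back to *t or *d; Savika d can only go back to *d; Balur z could go back to *d or *z — the one source consistent with every daughter is *d.
Verify the candidate proto-form against each daughter:
Kumire: start from *kokirhad.
  rule 1 (intervocalic voicing): kokirhad → kogirhad
  rule 2 (unconditioned shift): kogirhad → kogirhat
  ⇒ Kumire kogirhat
Savika: start from *kokirhad.
  rule 1: no change — kokirhad
  rule 2 (vowel merger): kokirhad → kukirhad
  rule 3 (intervocalic voicing): kukirhad → kugirhad
  ⇒ Savika kugirhad
Balur: start from *kokirhad.
  rule 1 (unconditioned shift): kokirhad → kokirhaz
  rule 2: no change — kokirhaz
  rule 3 (vowel merger): kokirhaz → kokirhoz
  ⇒ Balur kokirhoz
*kokirhad is the unique common source.

*kokirhad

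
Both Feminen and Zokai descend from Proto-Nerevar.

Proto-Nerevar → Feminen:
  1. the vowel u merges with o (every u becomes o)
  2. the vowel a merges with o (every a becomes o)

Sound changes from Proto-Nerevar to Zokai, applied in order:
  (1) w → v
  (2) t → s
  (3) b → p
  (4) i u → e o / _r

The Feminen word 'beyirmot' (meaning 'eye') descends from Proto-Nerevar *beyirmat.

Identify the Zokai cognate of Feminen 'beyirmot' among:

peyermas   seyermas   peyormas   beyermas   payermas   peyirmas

Zokai: *beyirmat > beyirmas > peyirmas > peyermas  (by unconditioned shift, unconditioned shift, pre-rhotic lowering)
The other candidates each miss or misapply at least one Zokai change.

peyermas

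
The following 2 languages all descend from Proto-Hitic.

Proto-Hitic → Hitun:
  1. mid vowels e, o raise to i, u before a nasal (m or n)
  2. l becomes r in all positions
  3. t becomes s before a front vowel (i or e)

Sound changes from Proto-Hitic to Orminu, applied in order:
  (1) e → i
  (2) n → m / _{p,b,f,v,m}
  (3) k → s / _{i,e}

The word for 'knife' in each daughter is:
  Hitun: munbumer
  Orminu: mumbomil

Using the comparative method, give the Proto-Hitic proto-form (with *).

*munbomel

Position 8: Hitun has r, Orminu has l. Orminu preserves l here (none of its changes turn any other segment into l), so the proto-segment is *l.
Position 3: Hitun has n, Orminu has m. Hitun preserves n here (none of its changes turn any other segment into n), so the proto-segment is *n.
Continuing position by position gives *munbomel; check it forward:
Hitun: *munbomel > munbumel > munbumer  (by pre-nasal raising, unconditioned shift)
Orminu: start from *munbomel.
  rule 1 (vowel merger): munbomel → munbomil
  rule 2 (nasal place assimilation): munbomil → mumbomil
  rule 3: no change — mumbomil
  ⇒ Orminu mumbomil
No other proto-form is consistent with every reflex, so the reconstruction is *munbomel.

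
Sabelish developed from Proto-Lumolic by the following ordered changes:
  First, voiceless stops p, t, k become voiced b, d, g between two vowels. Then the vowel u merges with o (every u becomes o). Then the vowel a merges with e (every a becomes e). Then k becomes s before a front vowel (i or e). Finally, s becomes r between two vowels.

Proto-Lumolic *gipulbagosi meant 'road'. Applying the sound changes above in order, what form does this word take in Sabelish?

Sabelish: start from *gipulbagosi.
  rule 1 (intervocalic voicing): gipulbagosi → gibulbagosi
  rule 2 (vowel merger): gibulbagosi → gibolbagosi
  rule 3 (vowel merger): gibolbagosi → gibolbegosi
  rule 4: no change — gibolbegosi
  rule 5 (rhotacism): gibolbegosi → gibolbegori
  ⇒ Sabelish gibolbegori

gibolbegori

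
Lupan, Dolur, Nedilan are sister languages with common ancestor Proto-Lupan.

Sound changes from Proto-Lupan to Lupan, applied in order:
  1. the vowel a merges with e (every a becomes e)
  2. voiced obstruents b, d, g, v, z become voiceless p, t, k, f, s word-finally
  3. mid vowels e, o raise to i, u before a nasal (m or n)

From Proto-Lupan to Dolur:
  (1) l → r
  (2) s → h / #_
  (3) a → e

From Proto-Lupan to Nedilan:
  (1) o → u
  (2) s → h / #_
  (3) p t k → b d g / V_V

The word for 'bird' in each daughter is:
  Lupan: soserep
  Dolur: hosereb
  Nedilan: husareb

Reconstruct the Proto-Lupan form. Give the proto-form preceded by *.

Position 2: Lupan has o, Dolur has o, Nedilan has u. Lupan preserves o here (none of its changes turn any other segment into o), so the proto-segment is *o.
Position 1: Lupan has s, Dolur has h, Nedilan has h. Taking the neighbouring segments as reconstructed: Lupan s can only go back to *s; Dolur h could go back to *s or *h; Nedilan h could go back to *s or *h — the one source consistent with every daughter is *s.
Position 4: Lupan has e, Dolur has e, Nedilan has a. Nedilan preserves a here (none of its changes turn any other segment into a), so the proto-segment is *a.
Verify the candidate proto-form against each daughter:
Lupan: *sosareb > sosereb > soserep  (by vowel merger, final devoicing)
Dolur: *sosareb
  sosareb (rule 1 does not apply)
  sosareb → hosareb   [debuccalisation]
  hosareb → hosereb   [vowel merger]
  giving Dolur hosereb.
Nedilan: *sosareb > susareb > husareb  (by vowel merger, debuccalisation)
*sosareb is the unique common source.

*sosareb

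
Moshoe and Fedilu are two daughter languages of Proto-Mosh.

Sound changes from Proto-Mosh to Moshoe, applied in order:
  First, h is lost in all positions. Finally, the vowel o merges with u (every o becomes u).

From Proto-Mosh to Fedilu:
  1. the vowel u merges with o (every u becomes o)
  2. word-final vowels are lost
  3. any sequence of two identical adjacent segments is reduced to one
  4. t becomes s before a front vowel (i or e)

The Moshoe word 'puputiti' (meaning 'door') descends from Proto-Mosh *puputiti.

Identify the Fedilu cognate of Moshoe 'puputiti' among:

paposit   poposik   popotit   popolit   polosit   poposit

Fedilu: start from *puputiti.
  rule 1 (vowel merger): puputiti → popotiti
  rule 2 (apocope): popotiti → popotit
  rule 3: no change — popotit
  rule 4 (palatalisation): popotit → poposit
  ⇒ Fedilu poposit
The other candidates each miss or misapply at least one Fedilu change.

poposit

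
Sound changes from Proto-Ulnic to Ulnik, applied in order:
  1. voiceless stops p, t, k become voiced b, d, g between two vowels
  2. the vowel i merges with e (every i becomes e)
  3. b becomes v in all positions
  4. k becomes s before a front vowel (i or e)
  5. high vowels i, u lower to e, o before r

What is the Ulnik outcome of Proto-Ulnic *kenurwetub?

senorweduv

Ulnik: *kenurwetub
  kenurwetub → kenurwedub   [intervocalic voicing]
  kenurwedub (rule 2 does not apply)
  kenurwedub → kenurweduv   [unconditioned shift]
  kenurweduv → senurweduv   [palatalisation]
  senurweduv → senorweduv   [pre-rhotic lowering]
  giving Ulnik senorweduv.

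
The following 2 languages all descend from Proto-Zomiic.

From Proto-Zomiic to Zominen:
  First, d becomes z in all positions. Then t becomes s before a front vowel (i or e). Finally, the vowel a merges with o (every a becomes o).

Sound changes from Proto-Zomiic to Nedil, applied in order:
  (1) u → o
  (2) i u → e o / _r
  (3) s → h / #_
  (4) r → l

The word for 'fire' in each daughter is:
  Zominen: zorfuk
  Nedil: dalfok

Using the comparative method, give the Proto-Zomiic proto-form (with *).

*darfuk

Position 3: Zominen has r, Nedil has l. Zominen preserves r here (none of its changes turn any other segment into r), so the proto-segment is *r.
Position 2: Zominen has o, Nedil has a. Nedil preserves a here (none of its changes turn any other segment into a), so the proto-segment is *a.
Position 5: Zominen has u, Nedil has o. Zominen preserves u here (none of its changes turn any other segment into u), so the proto-segment is *u.
Continuing position by position gives *darfuk; check it forward:
Zominen: *darfuk
  darfuk → zarfuk   [unconditioned shift]
  zarfuk (rule 2 does not apply)
  zarfuk → zorfuk   [vowel merger]
  giving Zominen zorfuk.
Nedil: *darfuk
  darfuk → darfok   [vowel merger]
  darfok (rule 2 does not apply)
  darfok (rule 3 does not apply)
  darfok → dalfok   [unconditioned shift]
  giving Nedil dalfok.
*darfuk is the unique common source.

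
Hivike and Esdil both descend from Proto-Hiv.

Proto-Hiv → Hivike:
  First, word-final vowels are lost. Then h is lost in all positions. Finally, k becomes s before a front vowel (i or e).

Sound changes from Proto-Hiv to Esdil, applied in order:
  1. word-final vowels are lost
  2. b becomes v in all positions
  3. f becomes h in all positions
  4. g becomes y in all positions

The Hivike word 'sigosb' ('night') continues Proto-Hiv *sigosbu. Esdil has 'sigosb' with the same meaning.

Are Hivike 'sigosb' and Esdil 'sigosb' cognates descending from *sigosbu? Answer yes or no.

no

Derive the expected Esdil reflex of *sigosbu:
Esdil: start from *sigosbu.
  rule 1 (apocope): sigosbu → sigosb
  rule 2 (unconditioned shift): sigosb → sigosv
  rule 3: no change — sigosv
  rule 4 (unconditioned shift): sigosv → siyosv
  ⇒ Esdil siyosv
The regular Esdil reflex would be 'siyosv', but the attested form is 'sigosb'. The correspondence is irregular, so they are not cognates (the Esdil form has a different source).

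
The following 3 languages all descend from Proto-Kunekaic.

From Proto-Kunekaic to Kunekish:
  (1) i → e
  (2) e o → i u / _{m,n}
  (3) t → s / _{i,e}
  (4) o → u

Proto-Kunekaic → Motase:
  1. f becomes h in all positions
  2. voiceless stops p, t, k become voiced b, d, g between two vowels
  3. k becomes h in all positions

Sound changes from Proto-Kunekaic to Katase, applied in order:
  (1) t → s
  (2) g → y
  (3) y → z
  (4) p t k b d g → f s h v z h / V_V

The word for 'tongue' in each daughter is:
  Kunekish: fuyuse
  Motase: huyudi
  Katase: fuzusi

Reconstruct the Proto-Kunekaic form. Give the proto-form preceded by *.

Position 5: Kunekish has s, Motase has d, Katase has s. Taking the neighbouring segments as reconstructed: Kunekish s could go back to *t or *s; Motase d could go back to *t or *d; Katase s could go back to *t or *s — the one source consistent with every daughter is *t.
Position 3: Kunekish has y, Motase has y, Katase has z. Kunekish preserves y here (none of its changes turn any other segment into y), so the proto-segment is *y.
Verify the candidate proto-form against each daughter:
Kunekish: *fuyuti
  fuyuti → fuyute   [vowel merger]
  fuyute (rule 2 does not apply)
  fuyute → fuyuse   [palatalisation]
  fuyuse (rule 4 does not apply)
  giving Kunekish fuyuse.
Motase: start from *fuyuti.
  rule 1 (unconditioned shift): fuyuti → huyuti
  rule 2 (intervocalic voicing): huyuti → huyudi
  rule 3: no change — huyudi
  ⇒ Motase huyudi
Katase: start from *fuyuti.
  rule 1 (unconditioned shift): fuyuti → fuyusi
  rule 2: no change — fuyusi
  rule 3 (unconditioned shift): fuyusi → fuzusi
  rule 4: no change — fuzusi
  ⇒ Katase fuzusi
*fuyuti is the unique common source.

*fuyuti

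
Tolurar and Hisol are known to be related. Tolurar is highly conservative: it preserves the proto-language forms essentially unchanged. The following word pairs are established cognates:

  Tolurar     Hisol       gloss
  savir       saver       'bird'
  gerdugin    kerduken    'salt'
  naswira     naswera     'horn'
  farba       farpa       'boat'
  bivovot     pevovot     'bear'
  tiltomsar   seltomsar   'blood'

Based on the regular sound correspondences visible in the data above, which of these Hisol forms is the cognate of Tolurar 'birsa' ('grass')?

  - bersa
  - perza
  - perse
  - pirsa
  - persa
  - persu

persa

bivovot ~ pevovot — Tolurar b corresponds to Hisol p word-initially before a front vowel.
savir ~ saver, naswira ~ naswera — Tolurar i corresponds to Hisol e after a consonant, before r.
Applying these to Tolurar 'birsa':
  birsa → pirsa   (b→p word-initially before a front vowel)
  pirsa → persa   (i→e after a consonant, before r)
So the Hisol cognate is 'persa'.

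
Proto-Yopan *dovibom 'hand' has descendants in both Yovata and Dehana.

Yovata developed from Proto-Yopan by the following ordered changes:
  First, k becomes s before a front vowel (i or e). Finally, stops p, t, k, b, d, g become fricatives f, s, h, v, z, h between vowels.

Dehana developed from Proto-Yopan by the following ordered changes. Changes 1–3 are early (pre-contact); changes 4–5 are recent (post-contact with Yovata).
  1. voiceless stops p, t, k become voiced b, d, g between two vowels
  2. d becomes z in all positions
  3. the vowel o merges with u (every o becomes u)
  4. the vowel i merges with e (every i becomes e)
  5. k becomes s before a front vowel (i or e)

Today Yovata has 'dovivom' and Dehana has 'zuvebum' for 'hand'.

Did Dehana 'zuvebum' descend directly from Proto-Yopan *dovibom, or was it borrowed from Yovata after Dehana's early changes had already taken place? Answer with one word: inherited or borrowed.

If inherited, *dovibom would pass through all of Dehana's changes:
Dehana: *dovibom > zovibom > zuvibum > zuvebum  (by unconditioned shift, vowel merger, vowel merger)
If borrowed from Yovata 'dovivom' after the early changes, it would undergo only the recent ones:
  rule 4 (vowel merger): dovivom → dovevom
  rule 5 (palatalisation): no change (dovevom)
  ⇒ as a loan: dovevom
Dehana 'zuvebum' matches the inherited outcome exactly, so it is an inherited cognate, not a loan.

inherited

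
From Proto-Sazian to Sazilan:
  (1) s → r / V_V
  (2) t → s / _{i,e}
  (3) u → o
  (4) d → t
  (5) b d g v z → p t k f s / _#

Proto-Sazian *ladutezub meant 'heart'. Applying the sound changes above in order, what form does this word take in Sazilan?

Sazilan: start from *ladutezub.
  rule 1: no change — ladutezub
  rule 2 (palatalisation): ladutezub → ladusezub
  rule 3 (vowel merger): ladusezub → ladosezob
  rule 4 (unconditioned shift): ladosezob → latosezob
  rule 5 (final devoicing): latosezob → latosezop
  ⇒ Sazilan latosezop

latosezop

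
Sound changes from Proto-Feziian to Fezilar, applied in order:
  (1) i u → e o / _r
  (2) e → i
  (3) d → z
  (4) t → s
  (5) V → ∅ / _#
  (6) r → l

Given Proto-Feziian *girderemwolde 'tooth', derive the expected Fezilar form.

Fezilar: *girderemwolde > gerderemwolde > girdirimwoldi > girzirimwolzi > girzirimwolz > gilzilimwolz  (by pre-rhotic lowering, vowel merger, unconditioned shift, apocope, unconditioned shift)

gilzilimwolz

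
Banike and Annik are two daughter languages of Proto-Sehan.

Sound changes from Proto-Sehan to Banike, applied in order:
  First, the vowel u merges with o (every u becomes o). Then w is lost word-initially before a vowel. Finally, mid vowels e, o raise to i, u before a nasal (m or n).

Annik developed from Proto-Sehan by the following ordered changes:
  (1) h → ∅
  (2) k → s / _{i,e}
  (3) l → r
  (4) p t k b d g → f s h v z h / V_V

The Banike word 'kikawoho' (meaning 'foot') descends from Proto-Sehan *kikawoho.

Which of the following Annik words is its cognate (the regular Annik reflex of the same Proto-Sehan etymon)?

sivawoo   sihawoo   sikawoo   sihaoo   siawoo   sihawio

Annik: start from *kikawoho.
  rule 1 (h-loss): kikawoho → kikawoo
  rule 2 (palatalisation): kikawoo → sikawoo
  rule 3: no change — sikawoo
  rule 4 (intervocalic lenition): sikawoo → sihawoo
  ⇒ Annik sihawoo

sihawoo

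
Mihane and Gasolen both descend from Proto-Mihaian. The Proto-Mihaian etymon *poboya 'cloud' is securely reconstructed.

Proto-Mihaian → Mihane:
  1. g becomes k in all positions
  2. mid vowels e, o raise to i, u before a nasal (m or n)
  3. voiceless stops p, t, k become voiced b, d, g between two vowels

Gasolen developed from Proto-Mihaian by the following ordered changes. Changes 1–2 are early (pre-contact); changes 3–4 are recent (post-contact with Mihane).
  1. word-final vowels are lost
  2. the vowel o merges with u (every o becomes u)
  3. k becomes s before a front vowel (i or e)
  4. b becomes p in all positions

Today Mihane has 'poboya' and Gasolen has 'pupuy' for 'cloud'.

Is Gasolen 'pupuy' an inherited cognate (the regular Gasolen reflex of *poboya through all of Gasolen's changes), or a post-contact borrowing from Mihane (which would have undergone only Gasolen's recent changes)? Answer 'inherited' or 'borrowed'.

inherited

If inherited, *poboya would pass through all of Gasolen's changes:
Gasolen: *poboya
  poboya → poboy   [apocope]
  poboy → pubuy   [vowel merger]
  pubuy (rule 3 does not apply)
  pubuy → pupuy   [unconditioned shift]
  giving Gasolen pupuy.
If borrowed from Mihane 'poboya' after the early changes, it would undergo only the recent ones:
  rule 3 (palatalisation): no change (poboya)
  rule 4 (unconditioned shift): poboya → popoya
  ⇒ as a loan: popoya
Gasolen 'pupuy' matches the inherited outcome exactly, so it is an inherited cognate, not a loan.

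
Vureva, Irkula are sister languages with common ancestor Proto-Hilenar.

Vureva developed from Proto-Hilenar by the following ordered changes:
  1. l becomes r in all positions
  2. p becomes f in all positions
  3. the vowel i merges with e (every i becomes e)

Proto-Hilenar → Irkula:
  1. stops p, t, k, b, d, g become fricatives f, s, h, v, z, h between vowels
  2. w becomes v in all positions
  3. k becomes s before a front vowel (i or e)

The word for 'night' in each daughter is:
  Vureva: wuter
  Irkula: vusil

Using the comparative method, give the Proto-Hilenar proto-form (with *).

*wutil

Position 1: Vureva has w, Irkula has v. Vureva preserves w here (none of its changes turn any other segment into w), so the proto-segment is *w.
Position 5: Vureva has r, Irkula has l. Irkula preserves l here (none of its changes turn any other segment into l), so the proto-segment is *l.
Position 3: Vureva has t, Irkula has s. Vureva preserves t here (none of its changes turn any other segment into t), so the proto-segment is *t.
Verify the candidate proto-form against each daughter:
Vureva: start from *wutil.
  rule 1 (unconditioned shift): wutil → wutir
  rule 2: no change — wutir
  rule 3 (vowel merger): wutir → wuter
  ⇒ Vureva wuter
Irkula: *wutil > wusil > vusil  (by intervocalic lenition, unconditioned shift)
No other proto-form is consistent with every reflex, so the reconstruction is *wutil.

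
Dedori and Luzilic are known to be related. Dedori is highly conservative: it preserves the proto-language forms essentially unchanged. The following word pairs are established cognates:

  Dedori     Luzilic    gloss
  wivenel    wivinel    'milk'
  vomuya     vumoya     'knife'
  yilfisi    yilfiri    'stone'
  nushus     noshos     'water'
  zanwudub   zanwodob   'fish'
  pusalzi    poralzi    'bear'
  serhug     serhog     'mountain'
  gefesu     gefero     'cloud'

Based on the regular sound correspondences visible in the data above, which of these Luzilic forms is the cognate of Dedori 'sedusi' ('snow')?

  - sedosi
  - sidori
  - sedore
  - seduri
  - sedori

sedori

vomuya ~ vumoya, nushus ~ noshos — Dedori u corresponds to Luzilic o after a consonant, before a consonant other than r, m, n, p, b, f, v.
yilfisi ~ yilfiri — Dedori s corresponds to Luzilic r between vowels (before a front vowel).
Applying these to Dedori 'sedusi':
  sedusi → sedosi   (u→o after a consonant, before a consonant other than r, m, n, p, b, f, v)
  sedosi → sedori   (s→r between vowels (before a front vowel))
So the Luzilic cognate is 'sedori'.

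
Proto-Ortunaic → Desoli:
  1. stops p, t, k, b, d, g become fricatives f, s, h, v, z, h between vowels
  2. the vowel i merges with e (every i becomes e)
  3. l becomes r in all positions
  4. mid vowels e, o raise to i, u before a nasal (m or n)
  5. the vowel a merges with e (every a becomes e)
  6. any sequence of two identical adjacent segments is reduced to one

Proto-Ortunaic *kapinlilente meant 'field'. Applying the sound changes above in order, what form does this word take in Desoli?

Desoli: *kapinlilente > kafinlilente > kafenlelente > kafenrerente > kafinrerinte > kefinrerinte  (by intervocalic lenition, vowel merger, unconditioned shift, pre-nasal raising, vowel merger)

kefinrerinte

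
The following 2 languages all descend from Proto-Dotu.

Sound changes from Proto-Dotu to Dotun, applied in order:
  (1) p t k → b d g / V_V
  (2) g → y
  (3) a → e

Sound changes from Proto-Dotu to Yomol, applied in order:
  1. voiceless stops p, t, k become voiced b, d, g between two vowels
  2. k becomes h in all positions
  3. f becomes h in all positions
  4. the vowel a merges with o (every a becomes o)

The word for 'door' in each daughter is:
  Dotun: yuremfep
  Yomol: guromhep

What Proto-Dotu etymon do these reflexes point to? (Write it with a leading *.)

*guramfep

Position 4: Dotun has e, Yomol has o. Taking the neighbouring segments as reconstructed: Dotun e could go back to *a or *e; Yomol o could go back to *a or *o — the one source consistent with every daughter is *a.
Position 1: Dotun has y, Yomol has g. Taking the neighbouring segments as reconstructed: Dotun y could go back to *g or *y; Yomol g can only go back to *g — the one source consistent with every daughter is *g.
Position 6: Dotun has f, Yomol has h. Dotun preserves f here (none of its changes turn any other segment into f), so the proto-segment is *f.
The remaining positions agree across the daughters. Check the candidate against every language:
Dotun: *guramfep > yuramfep > yuremfep  (by unconditioned shift, vowel merger)
Yomol: start from *guramfep.
  rule 1: no change — guramfep
  rule 2: no change — guramfep
  rule 3 (unconditioned shift): guramfep → guramhep
  rule 4 (vowel merger): guramhep → guromhep
  ⇒ Yomol guromhep
*guramfep is the unique common source.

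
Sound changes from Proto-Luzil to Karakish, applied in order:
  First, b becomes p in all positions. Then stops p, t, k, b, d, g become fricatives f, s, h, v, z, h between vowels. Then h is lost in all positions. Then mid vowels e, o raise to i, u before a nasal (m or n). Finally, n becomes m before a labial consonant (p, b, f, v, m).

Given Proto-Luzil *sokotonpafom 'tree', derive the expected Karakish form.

soosumpafum

Karakish: *sokotonpafom
  sokotonpafom (rule 1 does not apply)
  sokotonpafom → sohosonpafom   [intervocalic lenition]
  sohosonpafom → soosonpafom   [h-loss]
  soosonpafom → soosunpafum   [pre-nasal raising]
  soosunpafum → soosumpafum   [nasal place assimilation]
  giving Karakish soosumpafum.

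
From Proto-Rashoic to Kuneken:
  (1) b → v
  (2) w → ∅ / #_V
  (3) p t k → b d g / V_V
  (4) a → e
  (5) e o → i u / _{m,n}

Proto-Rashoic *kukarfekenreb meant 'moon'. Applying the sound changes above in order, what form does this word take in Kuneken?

Kuneken: *kukarfekenreb
  kukarfekenreb → kukarfekenrev   [unconditioned shift]
  kukarfekenrev (rule 2 does not apply)
  kukarfekenrev → kugarfegenrev   [intervocalic voicing]
  kugarfegenrev → kugerfegenrev   [vowel merger]
  kugerfegenrev → kugerfeginrev   [pre-nasal raising]
  giving Kuneken kugerfeginrev.

kugerfeginrev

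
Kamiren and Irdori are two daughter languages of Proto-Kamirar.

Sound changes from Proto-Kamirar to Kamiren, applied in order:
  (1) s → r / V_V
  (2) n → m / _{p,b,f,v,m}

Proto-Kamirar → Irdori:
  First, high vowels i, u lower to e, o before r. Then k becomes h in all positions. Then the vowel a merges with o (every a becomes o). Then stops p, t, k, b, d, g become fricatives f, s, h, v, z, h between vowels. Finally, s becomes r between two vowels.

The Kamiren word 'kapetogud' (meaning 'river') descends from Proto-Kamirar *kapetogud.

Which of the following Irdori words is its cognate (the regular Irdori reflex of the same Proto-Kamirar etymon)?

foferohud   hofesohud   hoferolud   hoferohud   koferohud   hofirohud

Irdori: *kapetogud
  kapetogud (rule 1 does not apply)
  kapetogud → hapetogud   [unconditioned shift]
  hapetogud → hopetogud   [vowel merger]
  hopetogud → hofesohud   [intervocalic lenition]
  hofesohud → hoferohud   [rhotacism]
  giving Irdori hoferohud.
Among the options, 'hoferohud' alone shows every Irdori change applied in order.

hoferohud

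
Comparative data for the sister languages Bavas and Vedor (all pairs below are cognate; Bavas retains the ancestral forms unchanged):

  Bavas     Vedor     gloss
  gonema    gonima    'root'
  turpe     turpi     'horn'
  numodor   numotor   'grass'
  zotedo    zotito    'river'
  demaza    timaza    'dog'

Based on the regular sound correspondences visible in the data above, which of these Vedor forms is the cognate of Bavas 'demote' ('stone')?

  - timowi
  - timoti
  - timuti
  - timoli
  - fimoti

demaza ~ timaza — Bavas d corresponds to Vedor t word-initially before a front vowel.
gonema ~ gonima, demaza ~ timaza — Bavas e corresponds to Vedor i after a consonant, before a nasal.
turpe ~ turpi — Bavas e corresponds to Vedor i word-finally.
Applying these to Bavas 'demote':
  demote → temote   (d→t word-initially before a front vowel)
  temote → timote   (e→i after a consonant, before a nasal)
  timote → timoti   (e→i word-finally)
So the Vedor cognate is 'timoti'.

timoti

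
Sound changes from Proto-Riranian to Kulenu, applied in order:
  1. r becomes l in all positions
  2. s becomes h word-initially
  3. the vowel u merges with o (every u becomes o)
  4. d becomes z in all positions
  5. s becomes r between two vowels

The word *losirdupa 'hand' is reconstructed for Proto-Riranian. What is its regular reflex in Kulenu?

Kulenu: *losirdupa
  losirdupa → losildupa   [unconditioned shift]
  losildupa (rule 2 does not apply)
  losildupa → losildopa   [vowel merger]
  losildopa → losilzopa   [unconditioned shift]
  losilzopa → lorilzopa   [rhotacism]
  giving Kulenu lorilzopa.

lorilzopa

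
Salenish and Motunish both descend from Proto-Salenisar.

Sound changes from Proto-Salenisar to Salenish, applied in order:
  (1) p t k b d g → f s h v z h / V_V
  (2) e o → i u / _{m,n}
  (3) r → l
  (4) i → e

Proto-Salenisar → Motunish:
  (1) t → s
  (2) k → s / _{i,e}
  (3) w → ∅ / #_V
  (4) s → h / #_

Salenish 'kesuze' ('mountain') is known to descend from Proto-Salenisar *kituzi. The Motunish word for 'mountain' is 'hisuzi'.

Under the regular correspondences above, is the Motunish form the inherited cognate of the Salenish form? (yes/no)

yes

Derive the expected Motunish reflex of *kituzi:
Motunish: start from *kituzi.
  rule 1 (unconditioned shift): kituzi → kisuzi
  rule 2 (palatalisation): kisuzi → sisuzi
  rule 3: no change — sisuzi
  rule 4 (debuccalisation): sisuzi → hisuzi
  ⇒ Motunish hisuzi
Motunish 'hisuzi' matches the regular reflex exactly, so the pair is cognate.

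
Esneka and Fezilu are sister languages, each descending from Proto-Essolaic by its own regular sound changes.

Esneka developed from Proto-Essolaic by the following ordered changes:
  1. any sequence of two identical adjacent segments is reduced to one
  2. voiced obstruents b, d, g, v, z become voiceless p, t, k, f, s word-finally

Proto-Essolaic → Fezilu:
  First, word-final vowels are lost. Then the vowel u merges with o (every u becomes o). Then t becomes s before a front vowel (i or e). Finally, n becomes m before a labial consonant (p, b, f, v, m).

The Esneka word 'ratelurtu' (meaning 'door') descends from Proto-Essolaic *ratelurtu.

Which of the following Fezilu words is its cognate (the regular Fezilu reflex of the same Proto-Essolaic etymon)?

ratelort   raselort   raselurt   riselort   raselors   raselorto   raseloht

raselort

Fezilu: *ratelurtu
  ratelurtu → ratelurt   [apocope]
  ratelurt → ratelort   [vowel merger]
  ratelort → raselort   [palatalisation]
  raselort (rule 4 does not apply)
  giving Fezilu raselort.
The other candidates each miss or misapply at least one Fezilu change.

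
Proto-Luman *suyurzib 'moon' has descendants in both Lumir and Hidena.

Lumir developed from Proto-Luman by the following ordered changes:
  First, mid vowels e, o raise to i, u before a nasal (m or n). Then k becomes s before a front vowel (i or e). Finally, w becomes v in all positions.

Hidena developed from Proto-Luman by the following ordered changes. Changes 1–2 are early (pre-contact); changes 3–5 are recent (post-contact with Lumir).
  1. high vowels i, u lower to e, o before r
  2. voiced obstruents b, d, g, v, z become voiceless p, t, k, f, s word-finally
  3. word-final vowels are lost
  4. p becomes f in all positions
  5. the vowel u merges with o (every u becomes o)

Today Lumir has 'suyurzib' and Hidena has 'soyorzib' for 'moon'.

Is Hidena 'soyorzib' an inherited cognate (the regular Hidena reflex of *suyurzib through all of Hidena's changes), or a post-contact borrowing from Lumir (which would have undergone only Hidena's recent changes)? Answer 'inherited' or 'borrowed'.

borrowed

If inherited, *suyurzib would pass through all of Hidena's changes:
Hidena: *suyurzib
  suyurzib → suyorzib   [pre-rhotic lowering]
  suyorzib → suyorzip   [final devoicing]
  suyorzip (rule 3 does not apply)
  suyorzip → suyorzif   [unconditioned shift]
  suyorzif → soyorzif   [vowel merger]
  giving Hidena soyorzif.
If borrowed from Lumir 'suyurzib' after the early changes, it would undergo only the recent ones:
  rule 3 (apocope): no change (suyurzib)
  rule 4 (unconditioned shift): no change (suyurzib)
  rule 5 (vowel merger): suyurzib → soyorzib
  ⇒ as a loan: soyorzib
Hidena 'soyorzib' matches the loan outcome 'soyorzib', not the inherited 'soyorzif' — it skipped the early Hidena changes, so it was borrowed from Lumir.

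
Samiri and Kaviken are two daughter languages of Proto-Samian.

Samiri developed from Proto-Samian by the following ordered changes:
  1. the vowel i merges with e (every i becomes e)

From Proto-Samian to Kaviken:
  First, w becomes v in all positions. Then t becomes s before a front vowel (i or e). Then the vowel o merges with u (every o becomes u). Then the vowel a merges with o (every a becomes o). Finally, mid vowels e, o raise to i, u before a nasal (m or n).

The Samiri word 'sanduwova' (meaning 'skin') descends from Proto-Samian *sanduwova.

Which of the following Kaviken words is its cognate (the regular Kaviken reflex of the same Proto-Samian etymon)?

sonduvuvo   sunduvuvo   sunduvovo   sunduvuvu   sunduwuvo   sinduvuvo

Kaviken: *sanduwova
  sanduwova → sanduvova   [unconditioned shift]
  sanduvova (rule 2 does not apply)
  sanduvova → sanduvuva   [vowel merger]
  sanduvuva → sonduvuvo   [vowel merger]
  sonduvuvo → sunduvuvo   [pre-nasal raising]
  giving Kaviken sunduvuvo.

sunduvuvo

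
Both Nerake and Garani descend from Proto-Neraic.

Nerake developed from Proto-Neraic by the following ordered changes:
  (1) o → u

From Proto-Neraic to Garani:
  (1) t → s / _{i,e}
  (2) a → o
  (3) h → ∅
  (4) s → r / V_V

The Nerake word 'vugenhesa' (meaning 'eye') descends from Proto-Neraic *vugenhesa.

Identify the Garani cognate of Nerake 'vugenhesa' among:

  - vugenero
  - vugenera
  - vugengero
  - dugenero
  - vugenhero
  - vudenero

vugenero

Garani: *vugenhesa
  vugenhesa (rule 1 does not apply)
  vugenhesa → vugenheso   [vowel merger]
  vugenheso → vugeneso   [h-loss]
  vugeneso → vugenero   [rhotacism]
  giving Garani vugenero.
Only 'vugenero' matches the regular Garani development of *vugenhesa.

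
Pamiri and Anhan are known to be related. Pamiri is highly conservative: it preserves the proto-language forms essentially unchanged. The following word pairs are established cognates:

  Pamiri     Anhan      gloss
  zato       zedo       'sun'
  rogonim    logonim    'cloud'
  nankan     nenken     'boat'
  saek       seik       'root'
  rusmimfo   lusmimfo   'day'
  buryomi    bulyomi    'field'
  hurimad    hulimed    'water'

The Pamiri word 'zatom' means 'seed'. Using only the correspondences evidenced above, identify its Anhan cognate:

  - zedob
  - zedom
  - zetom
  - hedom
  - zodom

zato ~ zedo, hurimad ~ hulimed — Pamiri a corresponds to Anhan e after a consonant, before a consonant other than r, m, n, p, b, f, v.
zato ~ zedo — Pamiri t corresponds to Anhan d between vowels (before a back vowel).
Applying these to Pamiri 'zatom':
  zatom → zetom   (a→e after a consonant, before a consonant other than r, m, n, p, b, f, v)
  zetom → zedom   (t→d between vowels (before a back vowel))
So the Anhan cognate is 'zedom'.

zedom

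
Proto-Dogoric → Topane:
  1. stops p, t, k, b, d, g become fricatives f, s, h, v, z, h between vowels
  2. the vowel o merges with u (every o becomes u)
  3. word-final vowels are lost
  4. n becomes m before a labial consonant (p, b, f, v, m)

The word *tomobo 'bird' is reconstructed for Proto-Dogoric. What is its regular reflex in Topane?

Topane: *tomobo > tomovo > tumuvu > tumuv  (by intervocalic lenition, vowel merger, apocope)

tumuv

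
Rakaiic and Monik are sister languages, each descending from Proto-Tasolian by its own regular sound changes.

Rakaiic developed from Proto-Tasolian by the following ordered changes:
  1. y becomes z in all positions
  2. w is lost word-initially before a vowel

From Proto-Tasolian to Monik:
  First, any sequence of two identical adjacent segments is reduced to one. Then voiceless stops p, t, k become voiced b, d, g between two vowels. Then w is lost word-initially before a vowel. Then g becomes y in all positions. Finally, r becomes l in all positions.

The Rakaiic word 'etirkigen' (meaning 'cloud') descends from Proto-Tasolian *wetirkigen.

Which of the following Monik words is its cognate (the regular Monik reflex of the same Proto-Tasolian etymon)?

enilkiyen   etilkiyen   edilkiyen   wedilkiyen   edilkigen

edilkiyen

Monik: *wetirkigen
  wetirkigen (rule 1 does not apply)
  wetirkigen → wedirkigen   [intervocalic voicing]
  wedirkigen → edirkigen   [glide loss]
  edirkigen → edirkiyen   [unconditioned shift]
  edirkiyen → edilkiyen   [unconditioned shift]
  giving Monik edilkiyen.
Only 'edilkiyen' matches the regular Monik development of *wetirkigen.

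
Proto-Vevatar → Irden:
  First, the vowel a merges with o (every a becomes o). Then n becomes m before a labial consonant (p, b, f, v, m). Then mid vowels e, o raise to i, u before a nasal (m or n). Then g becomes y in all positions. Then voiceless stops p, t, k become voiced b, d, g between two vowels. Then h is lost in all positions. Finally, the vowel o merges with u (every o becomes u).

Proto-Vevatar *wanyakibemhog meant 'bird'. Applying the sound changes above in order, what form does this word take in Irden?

Irden: start from *wanyakibemhog.
  rule 1 (vowel merger): wanyakibemhog → wonyokibemhog
  rule 2: no change — wonyokibemhog
  rule 3 (pre-nasal raising): wonyokibemhog → wunyokibimhog
  rule 4 (unconditioned shift): wunyokibimhog → wunyokibimhoy
  rule 5 (intervocalic voicing): wunyokibimhoy → wunyogibimhoy
  rule 6 (h-loss): wunyogibimhoy → wunyogibimoy
  rule 7 (vowel merger): wunyogibimoy → wunyugibimuy
  ⇒ Irden wunyugibimuy

wunyugibimuy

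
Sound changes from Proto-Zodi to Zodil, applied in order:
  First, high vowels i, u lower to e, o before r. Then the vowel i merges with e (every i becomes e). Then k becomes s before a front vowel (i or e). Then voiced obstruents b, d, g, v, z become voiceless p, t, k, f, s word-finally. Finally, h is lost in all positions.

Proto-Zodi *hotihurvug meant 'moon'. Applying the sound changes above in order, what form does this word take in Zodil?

Zodil: start from *hotihurvug.
  rule 1 (pre-rhotic lowering): hotihurvug → hotihorvug
  rule 2 (vowel merger): hotihorvug → hotehorvug
  rule 3: no change — hotehorvug
  rule 4 (final devoicing): hotehorvug → hotehorvuk
  rule 5 (h-loss): hotehorvuk → oteorvuk
  ⇒ Zodil oteorvuk

oteorvuk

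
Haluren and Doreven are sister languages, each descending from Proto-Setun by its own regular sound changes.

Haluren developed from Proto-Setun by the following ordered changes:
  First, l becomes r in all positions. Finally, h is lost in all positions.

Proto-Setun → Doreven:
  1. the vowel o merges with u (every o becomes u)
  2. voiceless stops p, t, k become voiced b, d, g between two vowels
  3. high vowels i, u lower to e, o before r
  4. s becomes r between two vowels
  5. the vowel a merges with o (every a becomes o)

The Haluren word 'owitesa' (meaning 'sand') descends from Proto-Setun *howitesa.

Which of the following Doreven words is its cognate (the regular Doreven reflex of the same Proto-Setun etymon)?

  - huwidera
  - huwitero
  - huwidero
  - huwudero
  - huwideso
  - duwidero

huwidero

Doreven: *howitesa
  howitesa → huwitesa   [vowel merger]
  huwitesa → huwidesa   [intervocalic voicing]
  huwidesa (rule 3 does not apply)
  huwidesa → huwidera   [rhotacism]
  huwidera → huwidero   [vowel merger]
  giving Doreven huwidero.
Only 'huwidero' matches the regular Doreven development of *howitesa.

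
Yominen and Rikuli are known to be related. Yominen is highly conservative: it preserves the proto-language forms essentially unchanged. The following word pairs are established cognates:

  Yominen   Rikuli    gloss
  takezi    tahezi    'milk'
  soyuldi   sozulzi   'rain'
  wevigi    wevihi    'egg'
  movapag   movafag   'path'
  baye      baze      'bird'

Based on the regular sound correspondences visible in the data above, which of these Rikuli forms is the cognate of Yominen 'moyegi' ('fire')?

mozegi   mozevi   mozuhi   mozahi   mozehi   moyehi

baye ~ baze — Yominen y corresponds to Rikuli z between vowels (before a front vowel).
wevigi ~ wevihi — Yominen g corresponds to Rikuli h between vowels (before a front vowel).
Applying these to Yominen 'moyegi':
  moyegi → mozegi   (y→z between vowels (before a front vowel))
  mozegi → mozehi   (g→h between vowels (before a front vowel))
So the Rikuli cognate is 'mozehi'.

mozehi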